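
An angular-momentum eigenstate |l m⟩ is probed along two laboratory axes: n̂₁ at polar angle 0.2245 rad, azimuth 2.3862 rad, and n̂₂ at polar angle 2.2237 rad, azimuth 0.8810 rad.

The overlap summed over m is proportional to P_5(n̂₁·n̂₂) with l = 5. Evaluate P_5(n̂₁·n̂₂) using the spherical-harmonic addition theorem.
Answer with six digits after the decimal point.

Addition theorem: P_5(cos γ) = (4π/11) Σ_m Y*_{lm}(Ω₁) Y_{lm}(Ω₂), m = −5…5:
  [-5]  conj(Y_{5,-5})(Ω₁) = 0.00020 - 0.00015j ; Y_{5,-5}(Ω₂) = -0.04441 + 0.13989j ; Δ = 0.00001 + 0.00004j
  [-4]  conj(Y_{5,-4})(Ω₁) = -0.00349 - 0.00042j ; Y_{5,-4}(Ω₂) = 0.32932 - 0.13245j ; Δ = -0.00120 + 0.00032j
  [-3]  conj(Y_{5,-3})(Ω₁) = 0.01847 + 0.02214j ; Y_{5,-3}(Ω₂) = -0.35349 - 0.19247j ; Δ = -0.00227 - 0.01138j
  [-2]  conj(Y_{5,-2})(Ω₁) = 0.00909 - 0.15132j ; Y_{5,-2}(Ω₂) = 0.01323 + 0.06834j ; Δ = 0.01046 - 0.00138j
  [-1]  conj(Y_{5,-1})(Ω₁) = -0.34590 + 0.32575j ; Y_{5,-1}(Ω₂) = -0.21153 + 0.25640j ; Δ = -0.01035 - 0.15759j
  [+0]  conj(Y_{5,0})(Ω₁) = 0.61334 + 0.00000j ; Y_{5,0}(Ω₂) = 0.16007 + 0.00000j ; Δ = 0.09818 + 0.00000j
  [+1]  conj(Y_{5,1})(Ω₁) = 0.34590 + 0.32575j ; Y_{5,1}(Ω₂) = 0.21153 + 0.25640j ; Δ = -0.01035 + 0.15759j
  [+2]  conj(Y_{5,2})(Ω₁) = 0.00909 + 0.15132j ; Y_{5,2}(Ω₂) = 0.01323 - 0.06834j ; Δ = 0.01046 + 0.00138j
  [+3]  conj(Y_{5,3})(Ω₁) = -0.01847 + 0.02214j ; Y_{5,3}(Ω₂) = 0.35349 - 0.19247j ; Δ = -0.00227 + 0.01138j
  [+4]  conj(Y_{5,4})(Ω₁) = -0.00349 + 0.00042j ; Y_{5,4}(Ω₂) = 0.32932 + 0.13245j ; Δ = -0.00120 - 0.00032j
  [+5]  conj(Y_{5,5})(Ω₁) = -0.00020 - 0.00015j ; Y_{5,5}(Ω₂) = 0.04441 + 0.13989j ; Δ = 0.00001 - 0.00004j
Σ over m = 0.09147 - 0.00000j; ×(4π/11) → 0.10450 - 0.00000j. Real part: 0.104497

0.104497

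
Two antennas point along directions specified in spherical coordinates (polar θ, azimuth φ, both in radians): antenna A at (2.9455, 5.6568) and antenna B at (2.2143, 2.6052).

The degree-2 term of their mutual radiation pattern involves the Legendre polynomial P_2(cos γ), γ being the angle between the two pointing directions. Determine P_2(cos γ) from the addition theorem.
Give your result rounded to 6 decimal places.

Expand P_2 via completeness: Σ_{m} conj(Y_{2,m}) at Ω₁ times Y_{2,m} at Ω₂ —
  m=-2: +0.004585-0.013928i × +0.118089+0.217186i = +0.003567-0.000649i  (running Σ = +0.003567-0.000649i)
  m=-1: -0.119609+0.086548i × +0.318744+0.189505i = -0.054526+0.004920i  (running Σ = -0.050959+0.004271i)
  m=0: +0.594864-0.000000i × +0.025234+0.000000i = +0.015011+0.000000i  (running Σ = -0.035949+0.004271i)
  m=1: +0.119609+0.086548i × -0.318744+0.189505i = -0.054526-0.004920i  (running Σ = -0.090475-0.000649i)
  m=2: +0.004585+0.013928i × +0.118089-0.217186i = +0.003567+0.000649i  (running Σ = -0.086908-0.000000i)
Σ over m = -0.086908-0.000000i; ×(4π/5) → -0.218424-0.000000i. Real part: -0.218424

-0.218424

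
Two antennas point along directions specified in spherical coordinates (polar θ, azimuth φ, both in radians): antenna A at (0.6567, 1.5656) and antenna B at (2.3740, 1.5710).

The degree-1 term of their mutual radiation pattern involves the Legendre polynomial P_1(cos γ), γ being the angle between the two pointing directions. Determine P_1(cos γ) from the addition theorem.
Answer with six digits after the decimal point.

-0.145986

Summing Y*_{l m}(θ₁,φ₁)·Y_{l m}(θ₂,φ₂) over m ∈ [−1, 1]; prefactor 4π/(2·1+1) = 4.188790:
  term(m=-1) = (0.050603, -0.000273)   from Y*(Ω₁)=(0.001096, 0.210924), Y(Ω₂)=(-0.000049, -0.239913)
  term(m=+0) = (-0.136058, 0.000000)   from Y*(Ω₁)=(0.386979, -0.000000), Y(Ω₂)=(-0.351591, 0.000000)
  term(m=+1) = (0.050603, 0.000273)   from Y*(Ω₁)=(-0.001096, 0.210924), Y(Ω₂)=(0.000049, -0.239913)
Accumulated sum (-0.034852, 0.000000); after 4π/(2l+1) scaling, (-0.145986, 0.000000) ⇒ P_1 = -0.145986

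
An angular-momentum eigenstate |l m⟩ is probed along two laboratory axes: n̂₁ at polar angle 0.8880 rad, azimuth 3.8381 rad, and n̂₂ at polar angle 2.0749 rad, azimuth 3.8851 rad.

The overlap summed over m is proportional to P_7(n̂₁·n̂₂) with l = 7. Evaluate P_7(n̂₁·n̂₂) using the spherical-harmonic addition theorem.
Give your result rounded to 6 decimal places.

Expand P_7 via completeness: Σ_{m} conj(Y_{7,m}) at Ω₁ times Y_{7,m} at Ω₂ —
  [-7]  conj(Y_{7,-7})(Ω₁) = -0.013740+0.083462i ; Y_{7,-7}(Ω₂) = -0.093240-0.173901i ; Δ = +0.015795-0.005393i
  [-6]  conj(Y_{7,-6})(Ω₁) = -0.130867-0.221651i ; Y_{7,-6}(Ω₂) = +0.101293-0.394483i ; Δ = -0.100694+0.029173i
  [-5]  conj(Y_{7,-5})(Ω₁) = +0.405813+0.143982i ; Y_{7,-5}(Ω₂) = +0.322012-0.209110i ; Δ = +0.160785-0.038496i
  [-4]  conj(Y_{7,-4})(Ω₁) = -0.342099+0.127037i ; Y_{7,-4}(Ω₂) = +0.006789+0.001148i ; Δ = -0.002468+0.000470i
  [-3]  conj(Y_{7,-3})(Ω₁) = -0.015640+0.027396i ; Y_{7,-3}(Ω₂) = -0.210051-0.270801i ; Δ = +0.010704-0.001519i
  [-2]  conj(Y_{7,-2})(Ω₁) = -0.064390-0.358361i ; Y_{7,-2}(Ω₂) = +0.013965-0.166294i ; Δ = -0.060492+0.005703i
  [-1]  conj(Y_{7,-1})(Ω₁) = +0.100361+0.083935i ; Y_{7,-1}(Ω₂) = -0.205864+0.189301i ; Δ = -0.036550+0.001719i
  [+0]  conj(Y_{7,0})(Ω₁) = +0.329101-0.000000i ; Y_{7,0}(Ω₂) = -0.205104+0.000000i ; Δ = -0.067500+0.000000i
  [+1]  conj(Y_{7,1})(Ω₁) = -0.100361+0.083935i ; Y_{7,1}(Ω₂) = +0.205864+0.189301i ; Δ = -0.036550-0.001719i
  [+2]  conj(Y_{7,2})(Ω₁) = -0.064390+0.358361i ; Y_{7,2}(Ω₂) = +0.013965+0.166294i ; Δ = -0.060492-0.005703i
  [+3]  conj(Y_{7,3})(Ω₁) = +0.015640+0.027396i ; Y_{7,3}(Ω₂) = +0.210051-0.270801i ; Δ = +0.010704+0.001519i
  [+4]  conj(Y_{7,4})(Ω₁) = -0.342099-0.127037i ; Y_{7,4}(Ω₂) = +0.006789-0.001148i ; Δ = -0.002468-0.000470i
  [+5]  conj(Y_{7,5})(Ω₁) = -0.405813+0.143982i ; Y_{7,5}(Ω₂) = -0.322012-0.209110i ; Δ = +0.160785+0.038496i
  [+6]  conj(Y_{7,6})(Ω₁) = -0.130867+0.221651i ; Y_{7,6}(Ω₂) = +0.101293+0.394483i ; Δ = -0.100694-0.029173i
  [+7]  conj(Y_{7,7})(Ω₁) = +0.013740+0.083462i ; Y_{7,7}(Ω₂) = +0.093240-0.173901i ; Δ = +0.015795+0.005393i
Total Σ_m = -0.093340+0.000000i. Multiply by 0.837758: -0.078196+0.000000i. P_7(cos γ) = -0.078196

-0.078196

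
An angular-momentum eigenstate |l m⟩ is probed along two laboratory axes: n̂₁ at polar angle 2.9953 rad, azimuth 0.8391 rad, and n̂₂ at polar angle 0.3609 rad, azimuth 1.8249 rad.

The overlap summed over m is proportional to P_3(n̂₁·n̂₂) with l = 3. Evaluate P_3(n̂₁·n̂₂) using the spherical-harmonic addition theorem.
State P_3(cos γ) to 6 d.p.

Summing Y*_{l m}(θ₁,φ₁)·Y_{l m}(θ₂,φ₂) over m ∈ [−3, 3]; prefactor 4π/(2·3+1) = 1.795196:
  term(m=-3) = -0.000023-0.000004i   from Y*(Ω₁)=-0.001049+0.000755i, Y(Ω₂)=+0.012687+0.013286i
  term(m=-2) = +0.000999+0.002358i   from Y*(Ω₁)=+0.002303-0.021361i, Y(Ω₂)=-0.104156+0.058015i
  term(m=-1) = +0.039031-0.058930i   from Y*(Ω₁)=+0.122560+0.136484i, Y(Ω₂)=-0.096864-0.372959i
  term(m=+0) = -0.336015-0.000000i   from Y*(Ω₁)=-0.699155-0.000000i, Y(Ω₂)=+0.480601+0.000000i
  term(m=+1) = +0.039031+0.058930i   from Y*(Ω₁)=-0.122560+0.136484i, Y(Ω₂)=+0.096864-0.372959i
  term(m=+2) = +0.000999-0.002358i   from Y*(Ω₁)=+0.002303+0.021361i, Y(Ω₂)=-0.104156-0.058015i
  term(m=+3) = -0.000023+0.000004i   from Y*(Ω₁)=+0.001049+0.000755i, Y(Ω₂)=-0.012687+0.013286i
Σ over m = -0.256000-0.000000i; ×(4π/7) → -0.459570-0.000000i. Real part: -0.459570

-0.459570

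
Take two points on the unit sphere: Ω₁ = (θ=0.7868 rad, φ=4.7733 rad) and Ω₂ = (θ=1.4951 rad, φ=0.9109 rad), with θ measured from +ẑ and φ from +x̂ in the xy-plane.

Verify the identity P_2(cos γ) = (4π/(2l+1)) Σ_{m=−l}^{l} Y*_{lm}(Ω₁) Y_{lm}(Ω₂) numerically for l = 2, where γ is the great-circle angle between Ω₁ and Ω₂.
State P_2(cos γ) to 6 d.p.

Addition theorem: P_2(cos γ) = (4π/5) Σ_m Y*_{lm}(Ω₁) Y_{lm}(Ω₂), m = −2…2:
  [-2]  conj(Y_{2,-2})(Ω₁) = -0.192243-0.023536i ; Y_{2,-2}(Ω₂) = -0.095393-0.372030i ; Δ = +0.009582+0.073765i
  [-1]  conj(Y_{2,-1})(Ω₁) = +0.023514-0.385556i ; Y_{2,-1}(Ω₂) = +0.035713-0.046025i ; Δ = -0.016906-0.014852i
  [+0]  conj(Y_{2,0})(Ω₁) = +0.156369-0.000000i ; Y_{2,0}(Ω₂) = -0.309980+0.000000i ; Δ = -0.048471+0.000000i
  [+1]  conj(Y_{2,1})(Ω₁) = -0.023514-0.385556i ; Y_{2,1}(Ω₂) = -0.035713-0.046025i ; Δ = -0.016906+0.014852i
  [+2]  conj(Y_{2,2})(Ω₁) = -0.192243+0.023536i ; Y_{2,2}(Ω₂) = -0.095393+0.372030i ; Δ = +0.009582-0.073765i
Accumulated sum -0.063118+0.000000i; after 4π/(2l+1) scaling, -0.158632+0.000000i ⇒ P_2 = -0.158632

-0.158632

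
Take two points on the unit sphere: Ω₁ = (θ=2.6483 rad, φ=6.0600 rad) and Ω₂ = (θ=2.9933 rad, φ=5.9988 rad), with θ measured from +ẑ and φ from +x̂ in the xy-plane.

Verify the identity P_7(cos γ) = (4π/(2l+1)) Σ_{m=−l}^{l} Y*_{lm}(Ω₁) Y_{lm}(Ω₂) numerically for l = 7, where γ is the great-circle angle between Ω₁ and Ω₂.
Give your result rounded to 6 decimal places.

Term-by-term m-sum for l=7 (normalisation 4π/15 = 0.837758):
  term(m=-7) = (0.000000, 0.000000)   from Y*(Ω₁)=(0.000023, -0.002669), Y(Ω₂)=(-0.000000, 0.000001)
  term(m=-6) = (0.000000, 0.000000)   from Y*(Ω₁)=(-0.004266, 0.018082), Y(Ω₂)=(0.000003, -0.000019)
  term(m=-5) = (0.000023, 0.000007)   from Y*(Ω₁)=(0.034869, -0.071297), Y(Ω₂)=(0.000045, 0.000299)
  term(m=-4) = (0.000751, 0.000188)   from Y*(Ω₁)=(-0.144433, 0.179319), Y(Ω₂)=(-0.001411, -0.003050)
  term(m=-3) = (0.011744, 0.002181)   from Y*(Ω₁)=(0.348713, -0.276017), Y(Ω₂)=(0.017662, 0.020233)
  term(m=-2) = (0.072051, 0.008863)   from Y*(Ω₁)=(-0.438309, 0.209769), Y(Ω₂)=(-0.125876, -0.080464)
  term(m=-1) = (0.033142, 0.002031)   from Y*(Ω₁)=(0.062449, -0.014174), Y(Ω₂)=(0.497686, 0.145478)
  term(m=+0) = (-0.347770, 0.000000)   from Y*(Ω₁)=(0.445329, -0.000000), Y(Ω₂)=(-0.780928, 0.000000)
  term(m=+1) = (0.033142, -0.002031)   from Y*(Ω₁)=(-0.062449, -0.014174), Y(Ω₂)=(-0.497686, 0.145478)
  term(m=+2) = (0.072051, -0.008863)   from Y*(Ω₁)=(-0.438309, -0.209769), Y(Ω₂)=(-0.125876, 0.080464)
  term(m=+3) = (0.011744, -0.002181)   from Y*(Ω₁)=(-0.348713, -0.276017), Y(Ω₂)=(-0.017662, 0.020233)
  term(m=+4) = (0.000751, -0.000188)   from Y*(Ω₁)=(-0.144433, -0.179319), Y(Ω₂)=(-0.001411, 0.003050)
  term(m=+5) = (0.000023, -0.000007)   from Y*(Ω₁)=(-0.034869, -0.071297), Y(Ω₂)=(-0.000045, 0.000299)
  term(m=+6) = (0.000000, -0.000000)   from Y*(Ω₁)=(-0.004266, -0.018082), Y(Ω₂)=(0.000003, 0.000019)
  term(m=+7) = (0.000000, -0.000000)   from Y*(Ω₁)=(-0.000023, -0.002669), Y(Ω₂)=(0.000000, 0.000001)
Σ over m = (-0.112348, -0.000000); ×(4π/15) → (-0.094121, -0.000000). Real part: -0.094121

-0.094121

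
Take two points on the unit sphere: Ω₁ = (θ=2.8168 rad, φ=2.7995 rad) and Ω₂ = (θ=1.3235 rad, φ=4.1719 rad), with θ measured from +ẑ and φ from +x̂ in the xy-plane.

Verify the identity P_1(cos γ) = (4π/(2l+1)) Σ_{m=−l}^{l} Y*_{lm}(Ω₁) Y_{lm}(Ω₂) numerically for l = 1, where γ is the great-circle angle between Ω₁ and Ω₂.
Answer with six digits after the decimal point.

Summing Y*_{l m}(θ₁,φ₁)·Y_{l m}(θ₂,φ₂) over m ∈ [−1, 1]; prefactor 4π/(2·1+1) = 4.188790:
  [-1]  conj(Y_{1,-1})(Ω₁) = (-0.103863, 0.036985) ; Y_{1,-1}(Ω₂) = (-0.172368, 0.287234) ; Δ = (0.007279, -0.036208)
  [+0]  conj(Y_{1,0})(Ω₁) = (-0.463057, -0.000000) ; Y_{1,0}(Ω₂) = (0.119602, 0.000000) ; Δ = (-0.055382, -0.000000)
  [+1]  conj(Y_{1,1})(Ω₁) = (0.103863, 0.036985) ; Y_{1,1}(Ω₂) = (0.172368, 0.287234) ; Δ = (0.007279, 0.036208)
Total Σ_m = (-0.040824, 0.000000). Multiply by 4.188790: (-0.171003, 0.000000). P_1(cos γ) = -0.171003

-0.171003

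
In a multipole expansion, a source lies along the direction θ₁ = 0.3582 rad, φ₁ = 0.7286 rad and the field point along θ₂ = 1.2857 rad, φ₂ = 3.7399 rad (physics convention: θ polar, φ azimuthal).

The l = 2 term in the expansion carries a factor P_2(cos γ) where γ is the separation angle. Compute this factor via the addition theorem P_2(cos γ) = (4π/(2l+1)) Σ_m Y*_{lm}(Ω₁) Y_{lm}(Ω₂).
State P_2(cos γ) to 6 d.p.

Term-by-term m-sum for l=2 (normalisation 4π/5 = 2.513274):
  [-2]  conj(Y_{2,-2})(Ω₁) = (0.005382, 0.047172) ; Y_{2,-2}(Ω₂) = (0.130019, -0.331106) ; Δ = (0.016319, 0.004351)
  [-1]  conj(Y_{2,-1})(Ω₁) = (0.189255, 0.168891) ; Y_{2,-1}(Ω₂) = (-0.172289, 0.117441) ; Δ = (-0.052441, -0.006872)
  [+0]  conj(Y_{2,0})(Ω₁) = (0.514486, -0.000000) ; Y_{2,0}(Ω₂) = (-0.240548, 0.000000) ; Δ = (-0.123759, 0.000000)
  [+1]  conj(Y_{2,1})(Ω₁) = (-0.189255, 0.168891) ; Y_{2,1}(Ω₂) = (0.172289, 0.117441) ; Δ = (-0.052441, 0.006872)
  [+2]  conj(Y_{2,2})(Ω₁) = (0.005382, -0.047172) ; Y_{2,2}(Ω₂) = (0.130019, 0.331106) ; Δ = (0.016319, -0.004351)
Total Σ_m = (-0.196004, 0.000000). Multiply by 2.513274: (-0.492611, 0.000000). P_2(cos γ) = -0.492611

-0.492611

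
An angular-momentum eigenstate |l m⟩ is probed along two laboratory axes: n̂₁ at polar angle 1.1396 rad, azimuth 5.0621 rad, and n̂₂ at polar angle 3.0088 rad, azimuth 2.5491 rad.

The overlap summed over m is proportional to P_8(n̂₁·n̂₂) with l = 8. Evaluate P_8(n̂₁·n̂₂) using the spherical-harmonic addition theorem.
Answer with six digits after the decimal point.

Addition theorem: P_8(cos γ) = (4π/17) Σ_m Y*_{lm}(Ω₁) Y_{lm}(Ω₂), m = −8…8:
  term(m=-8) = +0.000000+0.000000i   from Y*(Ω₁)=-0.225131+0.080627i, Y(Ω₂)=+0.000000-0.000000i
  term(m=-7) = -0.000000+0.000001i   from Y*(Ω₁)=-0.281347-0.338389i, Y(Ω₂)=-0.000001-0.000001i
  term(m=-6) = -0.000008+0.000006i   from Y*(Ω₁)=+0.172582-0.296266i, Y(Ω₂)=-0.000026-0.000011i
  term(m=-5) = +0.000031-0.000000i   from Y*(Ω₁)=-0.078588-0.014119i, Y(Ω₂)=-0.000379+0.000069i
  term(m=-4) = +0.001155+0.000837i   from Y*(Ω₁)=-0.061441-0.353787i, Y(Ω₂)=-0.002846+0.002769i
  term(m=-3) = +0.000905+0.002778i   from Y*(Ω₁)=+0.083481-0.047983i, Y(Ω₂)=-0.006227+0.029699i
  term(m=-2) = +0.015665-0.048303i   from Y*(Ω₁)=-0.236952-0.199348i, Y(Ω₂)=+0.061711+0.151934i
  term(m=-1) = +0.072870-0.052974i   from Y*(Ω₁)=+0.055371-0.151825i, Y(Ω₂)=+0.462446+0.311306i
  term(m=+0) = -0.236560-0.000000i   from Y*(Ω₁)=-0.287798-0.000000i, Y(Ω₂)=+0.821964+0.000000i
  term(m=+1) = +0.072870+0.052974i   from Y*(Ω₁)=-0.055371-0.151825i, Y(Ω₂)=-0.462446+0.311306i
  term(m=+2) = +0.015665+0.048303i   from Y*(Ω₁)=-0.236952+0.199348i, Y(Ω₂)=+0.061711-0.151934i
  term(m=+3) = +0.000905-0.002778i   from Y*(Ω₁)=-0.083481-0.047983i, Y(Ω₂)=+0.006227+0.029699i
  term(m=+4) = +0.001155-0.000837i   from Y*(Ω₁)=-0.061441+0.353787i, Y(Ω₂)=-0.002846-0.002769i
  term(m=+5) = +0.000031+0.000000i   from Y*(Ω₁)=+0.078588-0.014119i, Y(Ω₂)=+0.000379+0.000069i
  term(m=+6) = -0.000008-0.000006i   from Y*(Ω₁)=+0.172582+0.296266i, Y(Ω₂)=-0.000026+0.000011i
  term(m=+7) = -0.000000-0.000001i   from Y*(Ω₁)=+0.281347-0.338389i, Y(Ω₂)=+0.000001-0.000001i
  term(m=+8) = +0.000000-0.000000i   from Y*(Ω₁)=-0.225131-0.080627i, Y(Ω₂)=+0.000000+0.000000i
Σ over m = -0.055324+0.000000i; ×(4π/17) → -0.040896+0.000000i. Real part: -0.040896

-0.040896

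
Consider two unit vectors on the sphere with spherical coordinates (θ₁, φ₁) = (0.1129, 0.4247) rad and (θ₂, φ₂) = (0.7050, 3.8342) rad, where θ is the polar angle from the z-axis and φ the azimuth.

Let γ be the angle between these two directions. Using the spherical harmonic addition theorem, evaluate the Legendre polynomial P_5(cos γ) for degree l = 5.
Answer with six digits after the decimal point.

Summing Y*_{l m}(θ₁,φ₁)·Y_{l m}(θ₂,φ₂) over m ∈ [−5, 5]; prefactor 4π/(2·5+1) = 1.142397:
  m=-5: (-0.000004, 0.000007) × (0.050326, -0.016758) = (-0.000000, 0.000000)  (running Σ = (-0.000000, 0.000000))
  m=-4: (-0.000030, 0.000233) × (-0.183712, -0.071501) = (0.000022, -0.000041)  (running Σ = (0.000022, -0.000040))
  m=-3: (0.001140, 0.003730) × (0.192939, 0.347349) = (-0.001076, 0.001116)  (running Σ = (-0.001054, 0.001076))
  m=-2: (0.027694, 0.031487) × (0.074029, -0.394313) = (0.014466, -0.008589)  (running Σ = (0.013412, -0.007514))
  m=-1: (0.251447, 0.113710) × (0.008795, -0.007297) = (0.003041, -0.000835)  (running Σ = (0.016454, -0.008348))
  m=0: (0.848230, -0.000000) × (-0.392503, 0.000000) = (-0.332932, 0.000000)  (running Σ = (-0.316479, -0.008348))
  m=1: (-0.251447, 0.113710) × (-0.008795, -0.007297) = (0.003041, 0.000835)  (running Σ = (-0.313438, -0.007514))
  m=2: (0.027694, -0.031487) × (0.074029, 0.394313) = (0.014466, 0.008589)  (running Σ = (-0.298972, 0.001076))
  m=3: (-0.001140, 0.003730) × (-0.192939, 0.347349) = (-0.001076, -0.001116)  (running Σ = (-0.300047, -0.000040))
  m=4: (-0.000030, -0.000233) × (-0.183712, 0.071501) = (0.000022, 0.000041)  (running Σ = (-0.300025, 0.000000))
  m=5: (0.000004, 0.000007) × (-0.050326, -0.016758) = (-0.000000, -0.000000)  (running Σ = (-0.300025, 0.000000))
Total Σ_m = (-0.300025, 0.000000). Multiply by 1.142397: (-0.342748, 0.000000). P_5(cos γ) = -0.342748

-0.342748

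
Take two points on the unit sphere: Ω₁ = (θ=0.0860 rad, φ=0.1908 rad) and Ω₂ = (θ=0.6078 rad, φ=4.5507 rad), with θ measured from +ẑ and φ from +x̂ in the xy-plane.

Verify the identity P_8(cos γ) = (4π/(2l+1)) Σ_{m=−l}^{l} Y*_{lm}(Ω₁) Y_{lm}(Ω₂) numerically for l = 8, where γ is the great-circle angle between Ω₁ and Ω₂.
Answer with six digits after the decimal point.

-0.021383

Addition theorem: P_8(cos γ) = (4π/17) Σ_m Y*_{lm}(Ω₁) Y_{lm}(Ω₂), m = −8…8:
  m=-8: Y*=(0.000000, 0.000000)  Y=(0.001596, 0.005607)  product (-0.000000, 0.000000)
  m=-7: Y*=(0.000000, 0.000000)  Y=(0.030342, -0.014247)  product (0.000000, 0.000000)
  m=-6: Y*=(0.000001, 0.000002)  Y=(-0.067205, -0.098094)  product (0.000000, -0.000000)
  m=-5: Y*=(0.000026, 0.000037)  Y=(-0.208410, 0.199018)  product (-0.000013, -0.000002)
  m=-4: Y*=(0.000522, 0.000499)  Y=(0.373161, 0.281773)  product (0.000054, 0.000333)
  m=-3: Y*=(0.007240, 0.004665)  Y=(0.198603, -0.376806)  product (0.003196, -0.001802)
  m=-2: Y*=(0.067839, 0.027222)  Y=(-0.006044, -0.002026)  product (-0.000355, -0.000302)
  m=-1: Y*=(0.389791, 0.075288)  Y=(0.065877, -0.403874)  product (0.056085, -0.152467)
  m=+0: Y*=(1.013297, -0.000000)  Y=(-0.144936, 0.000000)  product (-0.146863, 0.000000)
  m=+1: Y*=(-0.389791, 0.075288)  Y=(-0.065877, -0.403874)  product (0.056085, 0.152467)
  m=+2: Y*=(0.067839, -0.027222)  Y=(-0.006044, 0.002026)  product (-0.000355, 0.000302)
  m=+3: Y*=(-0.007240, 0.004665)  Y=(-0.198603, -0.376806)  product (0.003196, 0.001802)
  m=+4: Y*=(0.000522, -0.000499)  Y=(0.373161, -0.281773)  product (0.000054, -0.000333)
  m=+5: Y*=(-0.000026, 0.000037)  Y=(0.208410, 0.199018)  product (-0.000013, 0.000002)
  m=+6: Y*=(0.000001, -0.000002)  Y=(-0.067205, 0.098094)  product (0.000000, 0.000000)
  m=+7: Y*=(-0.000000, 0.000000)  Y=(-0.030342, -0.014247)  product (0.000000, -0.000000)
  m=+8: Y*=(0.000000, -0.000000)  Y=(0.001596, -0.005607)  product (-0.000000, -0.000000)
Accumulated sum (-0.028928, 0.000000); after 4π/(2l+1) scaling, (-0.021383, 0.000000) ⇒ P_8 = -0.021383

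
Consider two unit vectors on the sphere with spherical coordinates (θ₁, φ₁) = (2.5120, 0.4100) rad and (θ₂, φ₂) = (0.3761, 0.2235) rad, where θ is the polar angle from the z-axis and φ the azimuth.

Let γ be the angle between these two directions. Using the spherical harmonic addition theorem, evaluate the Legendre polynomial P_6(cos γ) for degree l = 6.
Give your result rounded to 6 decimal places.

Summing Y*_{l m}(θ₁,φ₁)·Y_{l m}(θ₂,φ₂) over m ∈ [−6, 6]; prefactor 4π/(2·6+1) = 0.966644:
  [-6]  conj(Y_{6,-6})(Ω₁) = -0.015634+0.012684i ; Y_{6,-6}(Ω₂) = +0.000270-0.001155i ; Δ = +0.000010+0.000021i
  [-5]  conj(Y_{6,-5})(Ω₁) = +0.044140-0.084950i ; Y_{6,-5}(Ω₂) = +0.004556-0.009354i ; Δ = -0.000593-0.000800i
  [-4]  conj(Y_{6,-4})(Ω₁) = -0.018346+0.264671i ; Y_{6,-4}(Ω₂) = +0.034633-0.043109i ; Δ = +0.010774+0.009957i
  [-3]  conj(Y_{6,-3})(Ω₁) = -0.150389-0.424069i ; Y_{6,-3}(Ω₂) = +0.153267-0.121551i ; Δ = -0.074596-0.046716i
  [-2]  conj(Y_{6,-2})(Ω₁) = +0.256141+0.274509i ; Y_{6,-2}(Ω₂) = +0.401169-0.192305i ; Δ = +0.155545+0.060868i
  [-1]  conj(Y_{6,-1})(Ω₁) = +0.092538+0.040220i ; Y_{6,-1}(Ω₂) = +0.513822-0.116790i ; Δ = +0.052245+0.009858i
  [+0]  conj(Y_{6,0})(Ω₁) = -0.409146-0.000000i ; Y_{6,0}(Ω₂) = -0.022372+0.000000i ; Δ = +0.009153+0.000000i
  [+1]  conj(Y_{6,1})(Ω₁) = -0.092538+0.040220i ; Y_{6,1}(Ω₂) = -0.513822-0.116790i ; Δ = +0.052245-0.009858i
  [+2]  conj(Y_{6,2})(Ω₁) = +0.256141-0.274509i ; Y_{6,2}(Ω₂) = +0.401169+0.192305i ; Δ = +0.155545-0.060868i
  [+3]  conj(Y_{6,3})(Ω₁) = +0.150389-0.424069i ; Y_{6,3}(Ω₂) = -0.153267-0.121551i ; Δ = -0.074596+0.046716i
  [+4]  conj(Y_{6,4})(Ω₁) = -0.018346-0.264671i ; Y_{6,4}(Ω₂) = +0.034633+0.043109i ; Δ = +0.010774-0.009957i
  [+5]  conj(Y_{6,5})(Ω₁) = -0.044140-0.084950i ; Y_{6,5}(Ω₂) = -0.004556-0.009354i ; Δ = -0.000593+0.000800i
  [+6]  conj(Y_{6,6})(Ω₁) = -0.015634-0.012684i ; Y_{6,6}(Ω₂) = +0.000270+0.001155i ; Δ = +0.000010-0.000021i
Σ over m = +0.295925-0.000000i; ×(4π/13) → +0.286054-0.000000i. Real part: 0.286054

0.286054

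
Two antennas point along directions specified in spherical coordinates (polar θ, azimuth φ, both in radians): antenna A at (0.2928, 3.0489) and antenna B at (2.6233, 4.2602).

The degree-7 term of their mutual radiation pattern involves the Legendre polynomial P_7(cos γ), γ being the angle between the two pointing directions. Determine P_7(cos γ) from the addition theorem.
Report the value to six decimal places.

Expand P_7 via completeness: Σ_{m} conj(Y_{7,m}) at Ω₁ times Y_{7,m} at Ω₂ —
  term(m=-7) = -0.000000-0.000000i   from Y*(Ω₁)=-0.000066+0.000050i, Y(Ω₂)=-0.000087+0.003661i
  term(m=-6) = -0.000014+0.000021i   from Y*(Ω₁)=+0.000880-0.000547i, Y(Ω₂)=-0.021852+0.009981i
  term(m=-5) = +0.000754+0.000174i   from Y*(Ω₁)=-0.007178+0.003587i, Y(Ω₂)=-0.074378-0.061406i
  term(m=-4) = -0.001506-0.011269i   from Y*(Ω₁)=+0.040529-0.015756i, Y(Ω₂)=+0.061631-0.254089i
  term(m=-3) = -0.068412+0.036693i   from Y*(Ω₁)=-0.160301+0.045762i, Y(Ω₂)=+0.455031-0.099000i
  term(m=-2) = +0.144297+0.126302i   from Y*(Ω₁)=+0.421090-0.078971i, Y(Ω₂)=+0.276694+0.351831i
  term(m=-1) = -0.004504+0.011984i   from Y*(Ω₁)=-0.610540+0.056755i, Y(Ω₂)=+0.009122-0.018780i
  term(m=+0) = +0.055218+0.000000i   from Y*(Ω₁)=+0.122892-0.000000i, Y(Ω₂)=+0.449317+0.000000i
  term(m=+1) = -0.004504-0.011984i   from Y*(Ω₁)=+0.610540+0.056755i, Y(Ω₂)=-0.009122-0.018780i
  term(m=+2) = +0.144297-0.126302i   from Y*(Ω₁)=+0.421090+0.078971i, Y(Ω₂)=+0.276694-0.351831i
  term(m=+3) = -0.068412-0.036693i   from Y*(Ω₁)=+0.160301+0.045762i, Y(Ω₂)=-0.455031-0.099000i
  term(m=+4) = -0.001506+0.011269i   from Y*(Ω₁)=+0.040529+0.015756i, Y(Ω₂)=+0.061631+0.254089i
  term(m=+5) = +0.000754-0.000174i   from Y*(Ω₁)=+0.007178+0.003587i, Y(Ω₂)=+0.074378-0.061406i
  term(m=+6) = -0.000014-0.000021i   from Y*(Ω₁)=+0.000880+0.000547i, Y(Ω₂)=-0.021852-0.009981i
  term(m=+7) = -0.000000+0.000000i   from Y*(Ω₁)=+0.000066+0.000050i, Y(Ω₂)=+0.000087+0.003661i
Total Σ_m = +0.196451-0.000000i. Multiply by 0.837758: +0.164578-0.000000i. P_7(cos γ) = 0.164578

0.164578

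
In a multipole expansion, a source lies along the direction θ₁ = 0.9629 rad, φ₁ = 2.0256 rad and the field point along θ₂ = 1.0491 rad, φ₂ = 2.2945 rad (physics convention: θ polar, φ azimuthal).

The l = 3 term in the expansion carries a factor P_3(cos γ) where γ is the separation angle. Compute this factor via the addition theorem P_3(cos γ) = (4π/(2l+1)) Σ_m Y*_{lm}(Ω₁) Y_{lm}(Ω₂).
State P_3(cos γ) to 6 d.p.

0.830647

Addition theorem: P_3(cos γ) = (4π/7) Σ_m Y*_{lm}(Ω₁) Y_{lm}(Ω₂), m = −3…3:
  m=-3: Y*=0.22586 - 0.04729j  Y=0.22435 - 0.15359j  product 0.04341 - 0.04530j
  m=-2: Y*=-0.24150 - 0.31041j  Y=-0.04712 + 0.37991j  product 0.12931 - 0.07712j
  m=-1: Y*=-0.07354 + 0.15038j  Y=-0.04486 - 0.05076j  product 0.01093 - 0.00301j
  m=+0: Y*=-0.29178 + 0.00000j  Y=-0.32698 + 0.00000j  product 0.09541 + 0.00000j
  m=+1: Y*=0.07354 + 0.15038j  Y=0.04486 - 0.05076j  product 0.01093 + 0.00301j
  m=+2: Y*=-0.24150 + 0.31041j  Y=-0.04712 - 0.37991j  product 0.12931 + 0.07712j
  m=+3: Y*=-0.22586 - 0.04729j  Y=-0.22435 - 0.15359j  product 0.04341 + 0.04530j
Σ over m = 0.46271 - 0.00000j; ×(4π/7) → 0.83065 - 0.00000j. Real part: 0.830647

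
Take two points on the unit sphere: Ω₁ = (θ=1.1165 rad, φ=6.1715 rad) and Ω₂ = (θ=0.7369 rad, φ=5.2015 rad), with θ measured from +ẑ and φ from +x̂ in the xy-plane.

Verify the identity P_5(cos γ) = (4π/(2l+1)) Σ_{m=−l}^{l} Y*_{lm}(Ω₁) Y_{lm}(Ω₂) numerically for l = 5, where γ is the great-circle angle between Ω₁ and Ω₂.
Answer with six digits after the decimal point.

-0.304868

Expand P_5 via completeness: Σ_{m} conj(Y_{5,m}) at Ω₁ times Y_{5,m} at Ω₂ —
  m=-5: Y*=(0.230591, -0.144064)  Y=(0.040781, -0.048808)  product (0.002372, -0.017130)
  m=-4: Y*=(0.378691, -0.181409)  Y=(-0.083375, -0.205369)  product (-0.068829, -0.062647)
  m=-3: Y*=(0.173782, -0.060508)  Y=(-0.410969, -0.042673)  product (-0.074001, 0.017451)
  m=-2: Y*=(-0.247281, 0.056173)  Y=(-0.204250, 0.303361)  product (0.033467, -0.086489)
  m=-1: Y*=(-0.262334, 0.029421)  Y=(-0.036587, -0.068740)  product (0.011620, 0.016957)
  m=+0: Y*=(0.197908, -0.000000)  Y=(-0.384648, 0.000000)  product (-0.076125, 0.000000)
  m=+1: Y*=(0.262334, 0.029421)  Y=(0.036587, -0.068740)  product (0.011620, -0.016957)
  m=+2: Y*=(-0.247281, -0.056173)  Y=(-0.204250, -0.303361)  product (0.033467, 0.086489)
  m=+3: Y*=(-0.173782, -0.060508)  Y=(0.410969, -0.042673)  product (-0.074001, -0.017451)
  m=+4: Y*=(0.378691, 0.181409)  Y=(-0.083375, 0.205369)  product (-0.068829, 0.062647)
  m=+5: Y*=(-0.230591, -0.144064)  Y=(-0.040781, -0.048808)  product (0.002372, 0.017130)
Accumulated sum (-0.266867, 0.000000); after 4π/(2l+1) scaling, (-0.304868, 0.000000) ⇒ P_5 = -0.304868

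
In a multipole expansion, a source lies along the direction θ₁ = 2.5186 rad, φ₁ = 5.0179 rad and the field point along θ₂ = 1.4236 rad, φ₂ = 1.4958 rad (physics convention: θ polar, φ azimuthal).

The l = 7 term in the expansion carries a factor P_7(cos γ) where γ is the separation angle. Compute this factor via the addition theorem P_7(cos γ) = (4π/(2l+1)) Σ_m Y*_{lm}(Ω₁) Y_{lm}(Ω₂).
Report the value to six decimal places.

Expand P_7 via completeness: Σ_{m} conj(Y_{7,m}) at Ω₁ times Y_{7,m} at Ω₂ —
  m=-7: Y*=-0.009705-0.006190i  Y=-0.232249+0.400992i  product +0.004736-0.002454i
  m=-6: Y*=-0.015544+0.057901i  Y=-0.231487-0.111815i  product +0.010072-0.011665i
  m=-5: Y*=+0.187761-0.008124i  Y=-0.091687+0.232940i  product -0.015323+0.044482i
  m=-4: Y*=-0.131577-0.361858i  Y=-0.267816-0.082841i  product +0.005262+0.107811i
  m=-3: Y*=-0.377998+0.289907i  Y=-0.039333+0.171864i  product -0.034957-0.076367i
  m=-2: Y*=+0.164985+0.115562i  Y=-0.281957-0.042612i  product -0.041595-0.039614i
  m=-1: Y*=-0.091970+0.291611i  Y=-0.010987+0.146225i  product -0.041630-0.016652i
  m=+0: Y*=+0.311550-0.000000i  Y=-0.285831+0.000000i  product -0.089051+0.000000i
  m=+1: Y*=+0.091970+0.291611i  Y=+0.010987+0.146225i  product -0.041630+0.016652i
  m=+2: Y*=+0.164985-0.115562i  Y=-0.281957+0.042612i  product -0.041595+0.039614i
  m=+3: Y*=+0.377998+0.289907i  Y=+0.039333+0.171864i  product -0.034957+0.076367i
  m=+4: Y*=-0.131577+0.361858i  Y=-0.267816+0.082841i  product +0.005262-0.107811i
  m=+5: Y*=-0.187761-0.008124i  Y=+0.091687+0.232940i  product -0.015323-0.044482i
  m=+6: Y*=-0.015544-0.057901i  Y=-0.231487+0.111815i  product +0.010072+0.011665i
  m=+7: Y*=+0.009705-0.006190i  Y=+0.232249+0.400992i  product +0.004736+0.002454i
Total Σ_m = -0.315918+0.000000i. Multiply by 0.837758: -0.264663+0.000000i. P_7(cos γ) = -0.264663

-0.264663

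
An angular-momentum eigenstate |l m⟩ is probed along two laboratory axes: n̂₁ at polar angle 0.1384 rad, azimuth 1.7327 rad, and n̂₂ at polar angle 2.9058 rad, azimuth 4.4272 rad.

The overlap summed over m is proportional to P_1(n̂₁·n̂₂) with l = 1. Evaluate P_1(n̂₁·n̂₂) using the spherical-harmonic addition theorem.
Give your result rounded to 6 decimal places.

-0.992093

Expand P_1 via completeness: Σ_{m} conj(Y_{1,m}) at Ω₁ times Y_{1,m} at Ω₂ —
  m=-1: -0.00768 + 0.04704j × -0.02271 + 0.07745j = -0.00347 - 0.00166j  (running Σ = -0.00347 - 0.00166j)
  m=0: 0.48393 + 0.00000j × -0.47508 + 0.00000j = -0.22991 + 0.00000j  (running Σ = -0.23338 - 0.00166j)
  m=1: 0.00768 + 0.04704j × 0.02271 + 0.07745j = -0.00347 + 0.00166j  (running Σ = -0.23684 + 0.00000j)
Total Σ_m = -0.23684 + 0.00000j. Multiply by 4.188790: -0.99209 + 0.00000j. P_1(cos γ) = -0.992093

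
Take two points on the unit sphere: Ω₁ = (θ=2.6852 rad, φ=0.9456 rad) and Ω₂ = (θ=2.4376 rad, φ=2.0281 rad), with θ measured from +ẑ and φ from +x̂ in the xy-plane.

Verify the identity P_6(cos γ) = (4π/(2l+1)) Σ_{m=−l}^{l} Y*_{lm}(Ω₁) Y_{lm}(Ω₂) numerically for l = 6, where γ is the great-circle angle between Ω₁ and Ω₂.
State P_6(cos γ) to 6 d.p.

-0.410784

Summing Y*_{l m}(θ₁,φ₁)·Y_{l m}(θ₂,φ₂) over m ∈ [−6, 6]; prefactor 4π/(2·6+1) = 0.966644:
  [-6]  conj(Y_{6,-6})(Ω₁) = (0.002902, -0.002027) ; Y_{6,-6}(Ω₂) = (0.032750, 0.013761) ; Δ = (0.000123, -0.000026)
  [-5]  conj(Y_{6,-5})(Ω₁) = (-0.000390, 0.024972) ; Y_{6,-5}(Ω₂) = (0.109361, -0.095092) ; Δ = (0.002332, 0.002768)
  [-4]  conj(Y_{6,-4})(Ω₁) = (-0.084841, -0.063274) ; Y_{6,-4}(Ω₂) = (-0.086283, -0.326422) ; Δ = (-0.013334, 0.033153)
  [-3]  conj(Y_{6,-3})(Ω₁) = (0.279949, -0.088071) ; Y_{6,-3}(Ω₂) = (-0.447654, -0.090225) ; Δ = (-0.133266, 0.014167)
  [-2]  conj(Y_{6,-2})(Ω₁) = (-0.157833, 0.475633) ; Y_{6,-2}(Ω₂) = (-0.140063, 0.181896) ; Δ = (-0.064409, -0.095328)
  [-1]  conj(Y_{6,-1})(Ω₁) = (-0.214874, -0.297699) ; Y_{6,-1}(Ω₂) = (-0.115783, -0.235285) ; Δ = (-0.045165, 0.085025)
  [+0]  conj(Y_{6,0})(Ω₁) = (-0.258282, -0.000000) ; Y_{6,0}(Ω₂) = (-0.319344, 0.000000) ; Δ = (0.082481, 0.000000)
  [+1]  conj(Y_{6,1})(Ω₁) = (0.214874, -0.297699) ; Y_{6,1}(Ω₂) = (0.115783, -0.235285) ; Δ = (-0.045165, -0.085025)
  [+2]  conj(Y_{6,2})(Ω₁) = (-0.157833, -0.475633) ; Y_{6,2}(Ω₂) = (-0.140063, -0.181896) ; Δ = (-0.064409, 0.095328)
  [+3]  conj(Y_{6,3})(Ω₁) = (-0.279949, -0.088071) ; Y_{6,3}(Ω₂) = (0.447654, -0.090225) ; Δ = (-0.133266, -0.014167)
  [+4]  conj(Y_{6,4})(Ω₁) = (-0.084841, 0.063274) ; Y_{6,4}(Ω₂) = (-0.086283, 0.326422) ; Δ = (-0.013334, -0.033153)
  [+5]  conj(Y_{6,5})(Ω₁) = (0.000390, 0.024972) ; Y_{6,5}(Ω₂) = (-0.109361, -0.095092) ; Δ = (0.002332, -0.002768)
  [+6]  conj(Y_{6,6})(Ω₁) = (0.002902, 0.002027) ; Y_{6,6}(Ω₂) = (0.032750, -0.013761) ; Δ = (0.000123, 0.000026)
Σ over m = (-0.424959, -0.000000); ×(4π/13) → (-0.410784, -0.000000). Real part: -0.410784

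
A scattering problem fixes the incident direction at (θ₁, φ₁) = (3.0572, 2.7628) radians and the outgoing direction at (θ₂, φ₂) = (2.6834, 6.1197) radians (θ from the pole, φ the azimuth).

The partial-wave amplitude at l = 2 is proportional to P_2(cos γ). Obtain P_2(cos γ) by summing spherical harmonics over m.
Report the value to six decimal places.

0.602284

Summing Y*_{l m}(θ₁,φ₁)·Y_{l m}(θ₂,φ₂) over m ∈ [−2, 2]; prefactor 4π/(2·2+1) = 2.513274:
  term(m=-2) = 0.00019 - 0.00009j   from Y*(Ω₁)=0.00199 - 0.00189j, Y(Ω₂)=0.07157 + 0.02427j
  term(m=-1) = -0.01943 + 0.00425j   from Y*(Ω₁)=0.06029 - 0.02400j, Y(Ω₂)=-0.30239 - 0.04988j
  term(m=+0) = 0.27812 + 0.00000j   from Y*(Ω₁)=0.62406 + 0.00000j, Y(Ω₂)=0.44566 + 0.00000j
  term(m=+1) = -0.01943 - 0.00425j   from Y*(Ω₁)=-0.06029 - 0.02400j, Y(Ω₂)=0.30239 - 0.04988j
  term(m=+2) = 0.00019 + 0.00009j   from Y*(Ω₁)=0.00199 + 0.00189j, Y(Ω₂)=0.07157 - 0.02427j
Accumulated sum 0.23964 + 0.00000j; after 4π/(2l+1) scaling, 0.60228 + 0.00000j ⇒ P_2 = 0.602284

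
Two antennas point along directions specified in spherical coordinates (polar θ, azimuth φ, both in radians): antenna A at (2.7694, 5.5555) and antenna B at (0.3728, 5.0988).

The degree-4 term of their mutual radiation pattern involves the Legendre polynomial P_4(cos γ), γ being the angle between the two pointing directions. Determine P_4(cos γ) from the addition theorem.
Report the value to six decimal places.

Summing Y*_{l m}(θ₁,φ₁)·Y_{l m}(θ₂,φ₂) over m ∈ [−4, 4]; prefactor 4π/(2·4+1) = 1.396263:
  term(m=-4) = -0.00002 + 0.00006j   from Y*(Ω₁)=-0.00753 - 0.00177j, Y(Ω₂)=0.00020 - 0.00779j
  term(m=-3) = -0.00063 - 0.00309j   from Y*(Ω₁)=0.03223 + 0.04589j, Y(Ω₂)=-0.05162 - 0.02253j
  term(m=-2) = 0.03087 + 0.03999j   from Y*(Ω₁)=0.02585 - 0.22299j, Y(Ω₂)=-0.16113 + 0.15712j
  term(m=-1) = -0.21795 - 0.10709j   from Y*(Ω₁)=-0.36790 + 0.32771j, Y(Ω₂)=0.18575 + 0.45654j
  term(m=+0) = 0.12304 + 0.00000j   from Y*(Ω₁)=0.35144 + 0.00000j, Y(Ω₂)=0.35010 + 0.00000j
  term(m=+1) = -0.21795 + 0.10709j   from Y*(Ω₁)=0.36790 + 0.32771j, Y(Ω₂)=-0.18575 + 0.45654j
  term(m=+2) = 0.03087 - 0.03999j   from Y*(Ω₁)=0.02585 + 0.22299j, Y(Ω₂)=-0.16113 - 0.15712j
  term(m=+3) = -0.00063 + 0.00309j   from Y*(Ω₁)=-0.03223 + 0.04589j, Y(Ω₂)=0.05162 - 0.02253j
  term(m=+4) = -0.00002 - 0.00006j   from Y*(Ω₁)=-0.00753 + 0.00177j, Y(Ω₂)=0.00020 + 0.00779j
Total Σ_m = -0.25240 + 0.00000j. Multiply by 1.396263: -0.35242 + 0.00000j. P_4(cos γ) = -0.352420

-0.352420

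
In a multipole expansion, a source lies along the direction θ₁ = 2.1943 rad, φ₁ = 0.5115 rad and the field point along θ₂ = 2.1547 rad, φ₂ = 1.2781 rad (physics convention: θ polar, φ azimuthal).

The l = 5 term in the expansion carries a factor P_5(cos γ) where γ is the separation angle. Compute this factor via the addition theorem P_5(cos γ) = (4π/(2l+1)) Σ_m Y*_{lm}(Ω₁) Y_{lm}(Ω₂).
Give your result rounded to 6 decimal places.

Expand P_5 via completeness: Σ_{m} conj(Y_{5,m}) at Ω₁ times Y_{5,m} at Ω₂ —
  m=-5: -0.13654 + 0.09026j × 0.18655 - 0.02010j = -0.02366 + 0.01958j  (running Σ = -0.02366 + 0.01958j)
  m=-4: 0.17032 - 0.33101j × -0.15268 - 0.36110j = -0.14553 - 0.01096j  (running Σ = -0.16919 + 0.00862j)
  m=-3: 0.01389 + 0.38259j × -0.26827 + 0.22264j = -0.08891 - 0.09955j  (running Σ = -0.25810 - 0.09093j)
  m=-2: -0.00773 - 0.01267j × -0.04784 - 0.03171j = -0.00003 + 0.00085j  (running Σ = -0.25813 - 0.09008j)
  m=-1: -0.30204 - 0.16955j × -0.10140 + 0.33649j = 0.08768 - 0.08444j  (running Σ = -0.17045 - 0.17452j)
  m=0: 0.10530 + 0.00000j × 0.02934 + 0.00000j = 0.00309 + 0.00000j  (running Σ = -0.16736 - 0.17452j)
  m=1: 0.30204 - 0.16955j × 0.10140 + 0.33649j = 0.08768 + 0.08444j  (running Σ = -0.07968 - 0.09008j)
  m=2: -0.00773 + 0.01267j × -0.04784 + 0.03171j = -0.00003 - 0.00085j  (running Σ = -0.07972 - 0.09093j)
  m=3: -0.01389 + 0.38259j × 0.26827 + 0.22264j = -0.08891 + 0.09955j  (running Σ = -0.16862 + 0.00862j)
  m=4: 0.17032 + 0.33101j × -0.15268 + 0.36110j = -0.14553 + 0.01096j  (running Σ = -0.31416 + 0.01958j)
  m=5: 0.13654 + 0.09026j × -0.18655 - 0.02010j = -0.02366 - 0.01958j  (running Σ = -0.33781 + 0.00000j)
Σ over m = -0.33781 + 0.00000j; ×(4π/11) → -0.38592 + 0.00000j. Real part: -0.385917

-0.385917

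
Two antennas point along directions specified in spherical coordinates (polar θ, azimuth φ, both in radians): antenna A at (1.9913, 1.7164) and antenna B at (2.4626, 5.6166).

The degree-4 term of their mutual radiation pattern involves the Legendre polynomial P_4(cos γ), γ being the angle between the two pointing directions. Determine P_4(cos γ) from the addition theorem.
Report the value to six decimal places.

Expand P_4 via completeness: Σ_{m} conj(Y_{4,m}) at Ω₁ times Y_{4,m} at Ω₂ —
  term(m=-4) = (-0.021034, -0.002263)   from Y*(Ω₁)=(0.256664, 0.169045), Y(Ω₂)=(-0.061207, 0.031496)
  term(m=-3) = (0.060775, 0.071423)   from Y*(Ω₁)=(-0.164447, 0.352216), Y(Ω₂)=(0.100346, -0.219401)
  term(m=-2) = (0.001062, -0.019809)   from Y*(Ω₁)=(-0.044464, -0.013327), Y(Ω₂)=(0.100600, 0.415357)
  term(m=-1) = (0.067220, -0.063711)   from Y*(Ω₁)=(-0.046899, 0.319824), Y(Ω₂)=(-0.225186, -0.177156)
  term(m=+0) = (0.026806, 0.000000)   from Y*(Ω₁)=(-0.108680, -0.000000), Y(Ω₂)=(-0.246655, 0.000000)
  term(m=+1) = (0.067220, 0.063711)   from Y*(Ω₁)=(0.046899, 0.319824), Y(Ω₂)=(0.225186, -0.177156)
  term(m=+2) = (0.001062, 0.019809)   from Y*(Ω₁)=(-0.044464, 0.013327), Y(Ω₂)=(0.100600, -0.415357)
  term(m=+3) = (0.060775, -0.071423)   from Y*(Ω₁)=(0.164447, 0.352216), Y(Ω₂)=(-0.100346, -0.219401)
  term(m=+4) = (-0.021034, 0.002263)   from Y*(Ω₁)=(0.256664, -0.169045), Y(Ω₂)=(-0.061207, -0.031496)
Total Σ_m = (0.242853, 0.000000). Multiply by 1.396263: (0.339087, 0.000000). P_4(cos γ) = 0.339087

0.339087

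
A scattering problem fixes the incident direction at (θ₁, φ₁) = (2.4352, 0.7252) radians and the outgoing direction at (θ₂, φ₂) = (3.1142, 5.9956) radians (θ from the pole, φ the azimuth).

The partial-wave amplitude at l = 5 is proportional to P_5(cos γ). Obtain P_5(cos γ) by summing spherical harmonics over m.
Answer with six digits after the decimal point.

-0.419346

Summing Y*_{l m}(θ₁,φ₁)·Y_{l m}(θ₂,φ₂) over m ∈ [−5, 5]; prefactor 4π/(2·5+1) = 1.142397:
  m=-5: -0.047326-0.024904i × +0.000000+0.000000i = +0.000000-0.000000i  (running Σ = +0.000000-0.000000i)
  m=-4: +0.192476-0.047264i × -0.000000-0.000001i = -0.000000-0.000000i  (running Σ = -0.000000-0.000000i)
  m=-3: -0.226371+0.327499i × +0.000037+0.000043i = -0.000022+0.000002i  (running Σ = -0.000023+0.000002i)
  m=-2: -0.048018-0.396904i × -0.002130-0.001381i = -0.000446+0.000912i  (running Σ = -0.000468+0.000914i)
  m=-1: -0.010777-0.009552i × +0.067119+0.019853i = -0.000534-0.000855i  (running Σ = -0.001002+0.000059i)
  m=0: +0.392404-0.000000i × -0.930345+0.000000i = -0.365071+0.000000i  (running Σ = -0.366073+0.000059i)
  m=1: +0.010777-0.009552i × -0.067119+0.019853i = -0.000534+0.000855i  (running Σ = -0.366607+0.000914i)
  m=2: -0.048018+0.396904i × -0.002130+0.001381i = -0.000446-0.000912i  (running Σ = -0.367053+0.000002i)
  m=3: +0.226371+0.327499i × -0.000037+0.000043i = -0.000022-0.000002i  (running Σ = -0.367075-0.000000i)
  m=4: +0.192476+0.047264i × -0.000000+0.000001i = -0.000000+0.000000i  (running Σ = -0.367075-0.000000i)
  m=5: +0.047326-0.024904i × -0.000000+0.000000i = +0.000000+0.000000i  (running Σ = -0.367075-0.000000i)
Accumulated sum -0.367075-0.000000i; after 4π/(2l+1) scaling, -0.419346-0.000000i ⇒ P_5 = -0.419346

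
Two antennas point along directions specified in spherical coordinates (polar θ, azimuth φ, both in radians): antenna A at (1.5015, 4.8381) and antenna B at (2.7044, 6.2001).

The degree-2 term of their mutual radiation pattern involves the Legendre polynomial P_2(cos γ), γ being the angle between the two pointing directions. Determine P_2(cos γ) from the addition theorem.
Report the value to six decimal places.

Expand P_2 via completeness: Σ_{m} conj(Y_{2,m}) at Ω₁ times Y_{2,m} at Ω₂ —
  m=-2: (-0.372336, -0.095637) × (0.068292, 0.011454) = (-0.024332, -0.010796)  (running Σ = (-0.024332, -0.010796))
  m=-1: (0.006691, -0.052942) × (-0.295308, -0.024592) = (-0.003278, 0.015470)  (running Σ = (-0.027610, 0.004674))
  m=0: (-0.310855, -0.000000) × (0.461166, 0.000000) = (-0.143356, -0.000000)  (running Σ = (-0.170966, 0.004674))
  m=1: (-0.006691, -0.052942) × (0.295308, -0.024592) = (-0.003278, -0.015470)  (running Σ = (-0.174244, -0.010796))
  m=2: (-0.372336, 0.095637) × (0.068292, -0.011454) = (-0.024332, 0.010796)  (running Σ = (-0.198576, 0.000000))
Total Σ_m = (-0.198576, 0.000000). Multiply by 2.513274: (-0.499076, 0.000000). P_2(cos γ) = -0.499076

-0.499076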